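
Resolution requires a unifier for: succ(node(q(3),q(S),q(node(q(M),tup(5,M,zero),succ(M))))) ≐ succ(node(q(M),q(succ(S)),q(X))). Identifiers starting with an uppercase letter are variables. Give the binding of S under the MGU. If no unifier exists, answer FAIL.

FAIL

Decompose succ/1: node(q(3),q(S),q(node(q(M),tup(5,M,zero),succ(M)))) ≐ node(q(M),q(succ(S)),q(X)).
Decompose node/3: q(3) ≐ q(M),  q(S) ≐ q(succ(S)),  q(node(q(M),tup(5,M,zero),succ(M))) ≐ q(X).
Decompose q/1: 3 ≐ M.
Bind M := 3; substituting into the one remaining equation that mentions M gives: q(node(q(3),tup(5,3,zero),succ(3))) ≐ q(X).
Decompose q/1: S ≐ succ(S).
Occurs check fails: S occurs in succ(S); the equation S ≐ succ(S) has no finite solution.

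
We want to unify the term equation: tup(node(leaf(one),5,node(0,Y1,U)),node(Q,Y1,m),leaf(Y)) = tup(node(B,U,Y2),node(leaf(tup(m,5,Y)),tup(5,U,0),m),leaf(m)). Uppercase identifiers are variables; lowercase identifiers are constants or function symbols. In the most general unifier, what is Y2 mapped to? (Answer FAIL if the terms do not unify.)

Decompose tup/3: node(leaf(one),5,node(0,Y1,U)) = node(B,U,Y2),  node(Q,Y1,m) = node(leaf(tup(m,5,Y)),tup(5,U,0),m),  leaf(Y) = leaf(m).
Decompose node/3: leaf(one) = B,  5 = U,  node(0,Y1,U) = Y2.
Bind B := leaf(one); no other remaining equation mentions B.
Bind U := 5; substituting into the 2 remaining equations that mention U gives: node(0,Y1,5) = Y2,  node(Q,Y1,m) = node(leaf(tup(m,5,Y)),tup(5,5,0),m).
Bind Y2 := node(0,Y1,5); no other remaining equation mentions Y2.
Decompose node/3: Q = leaf(tup(m,5,Y)),  Y1 = tup(5,5,0),  m = m.
Bind Q := leaf(tup(m,5,Y)); no other remaining equation mentions Q.
Bind Y1 := tup(5,5,0); no other remaining equation mentions Y1. Substituting into the earlier binding gives Y2 := node(0,tup(5,5,0),5).
Delete trivial equation m = m.
Decompose leaf/1: Y = m.
Bind Y := m. Substituting into the earlier binding gives Q := leaf(tup(m,5,m)).
MGU = { B := leaf(one), U := 5, Y2 := node(0,tup(5,5,0),5), Q := leaf(tup(m,5,m)), Y1 := tup(5,5,0), Y := m }, so Y2 := node(0,tup(5,5,0),5).

node(0,tup(5,5,0),5)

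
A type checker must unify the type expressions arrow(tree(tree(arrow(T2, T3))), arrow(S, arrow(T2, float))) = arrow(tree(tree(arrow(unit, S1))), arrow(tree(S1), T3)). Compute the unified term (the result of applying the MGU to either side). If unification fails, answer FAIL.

arrow(tree(tree(arrow(unit, arrow(unit, float)))), arrow(tree(arrow(unit, float)), arrow(unit, float)))

Decompose arrow/2: tree(tree(arrow(T2, T3))) = tree(tree(arrow(unit, S1))),  arrow(S, arrow(T2, float)) = arrow(tree(S1), T3).
Decompose tree/1: tree(arrow(T2, T3)) = tree(arrow(unit, S1)).
Decompose tree/1: arrow(T2, T3) = arrow(unit, S1).
Decompose arrow/2: T2 = unit,  T3 = S1.
Bind T2 := unit; substituting into the one remaining equation that mentions T2 gives: arrow(S, arrow(unit, float)) = arrow(tree(S1), T3).
Bind T3 := S1; substituting into the remaining equation gives: arrow(S, arrow(unit, float)) = arrow(tree(S1), S1).
Decompose arrow/2: S = tree(S1),  arrow(unit, float) = S1.
Bind S := tree(S1); no other remaining equation mentions S.
Bind S1 := arrow(unit, float). Substituting into the earlier bindings gives T3 := arrow(unit, float), S := tree(arrow(unit, float)).
Applying the MGU to either side gives arrow(tree(tree(arrow(unit, arrow(unit, float)))), arrow(tree(arrow(unit, float)), arrow(unit, float))).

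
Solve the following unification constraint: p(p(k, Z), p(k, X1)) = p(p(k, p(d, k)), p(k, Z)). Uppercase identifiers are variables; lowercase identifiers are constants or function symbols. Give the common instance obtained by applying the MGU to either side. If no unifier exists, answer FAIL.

Decompose p/2: p(k, Z) = p(k, p(d, k)),  p(k, X1) = p(k, Z).
Decompose p/2: k = k,  Z = p(d, k).
Delete trivial equation k = k.
Bind Z := p(d, k); substituting into the remaining equation gives: p(k, X1) = p(k, p(d, k)).
Decompose p/2: k = k,  X1 = p(d, k).
Delete trivial equation k = k.
Bind X1 := p(d, k).
Applying the MGU to either side gives p(p(k, p(d, k)), p(k, p(d, k))).

p(p(k, p(d, k)), p(k, p(d, k)))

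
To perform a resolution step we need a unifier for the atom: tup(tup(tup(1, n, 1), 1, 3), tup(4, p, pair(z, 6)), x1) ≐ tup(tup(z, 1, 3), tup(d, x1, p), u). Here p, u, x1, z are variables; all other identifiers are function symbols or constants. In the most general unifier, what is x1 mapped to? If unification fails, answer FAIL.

Decompose tup/3: tup(tup(1, n, 1), 1, 3) ≐ tup(z, 1, 3),  tup(4, p, pair(z, 6)) ≐ tup(d, x1, p),  x1 ≐ u.
Decompose tup/3: tup(1, n, 1) ≐ z,  1 ≐ 1,  3 ≐ 3.
Bind z := tup(1, n, 1); substituting into the one remaining equation that mentions z gives: tup(4, p, pair(tup(1, n, 1), 6)) ≐ tup(d, x1, p).
Delete trivial equation 1 ≐ 1.
Delete trivial equation 3 ≐ 3.
Decompose tup/3: 4 ≐ d,  p ≐ x1,  pair(tup(1, n, 1), 6) ≐ p.
Clash: constants 4 and d differ; no unifier exists.

FAIL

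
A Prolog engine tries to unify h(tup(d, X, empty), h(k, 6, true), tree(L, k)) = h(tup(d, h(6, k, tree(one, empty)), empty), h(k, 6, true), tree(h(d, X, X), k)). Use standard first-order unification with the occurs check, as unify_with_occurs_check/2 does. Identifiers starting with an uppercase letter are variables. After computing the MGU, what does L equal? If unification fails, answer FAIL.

Decompose h/3: tup(d, X, empty) = tup(d, h(6, k, tree(one, empty)), empty),  h(k, 6, true) = h(k, 6, true),  tree(L, k) = tree(h(d, X, X), k).
Decompose tup/3: d = d,  X = h(6, k, tree(one, empty)),  empty = empty.
Delete trivial equation d = d.
Bind X := h(6, k, tree(one, empty)); substituting into the one remaining equation that mentions X gives: tree(L, k) = tree(h(d, h(6, k, tree(one, empty)), h(6, k, tree(one, empty))), k).
Delete trivial equation empty = empty.
Delete trivial equation h(k, 6, true) = h(k, 6, true).
Decompose tree/2: L = h(d, h(6, k, tree(one, empty)), h(6, k, tree(one, empty))),  k = k.
Bind L := h(d, h(6, k, tree(one, empty)), h(6, k, tree(one, empty))); no other remaining equation mentions L.
Delete trivial equation k = k.
MGU = { X ↦ h(6, k, tree(one, empty)), L ↦ h(d, h(6, k, tree(one, empty)), h(6, k, tree(one, empty))) }, so L ↦ h(d, h(6, k, tree(one, empty)), h(6, k, tree(one, empty))).

h(d, h(6, k, tree(one, empty)), h(6, k, tree(one, empty)))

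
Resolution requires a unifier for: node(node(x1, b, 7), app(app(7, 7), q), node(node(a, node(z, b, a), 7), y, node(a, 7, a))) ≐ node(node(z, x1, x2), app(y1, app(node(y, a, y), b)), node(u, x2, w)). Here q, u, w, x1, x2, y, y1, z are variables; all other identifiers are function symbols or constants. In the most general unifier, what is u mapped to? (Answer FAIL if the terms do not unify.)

node(a, node(b, b, a), 7)

Decompose node/3: node(x1, b, 7) ≐ node(z, x1, x2),  app(app(7, 7), q) ≐ app(y1, app(node(y, a, y), b)),  node(node(a, node(z, b, a), 7), y, node(a, 7, a)) ≐ node(u, x2, w).
Decompose node/3: x1 ≐ z,  b ≐ x1,  7 ≐ x2.
Bind x1 := z; substituting into the one remaining equation that mentions x1 gives: b ≐ z.
Bind z := b; substituting into the one remaining equation that mentions z gives: node(node(a, node(b, b, a), 7), y, node(a, 7, a)) ≐ node(u, x2, w). Substituting into the earlier binding gives x1 := b.
Bind x2 := 7; substituting into the one remaining equation that mentions x2 gives: node(node(a, node(b, b, a), 7), y, node(a, 7, a)) ≐ node(u, 7, w).
Decompose app/2: app(7, 7) ≐ y1,  q ≐ app(node(y, a, y), b).
Bind y1 := app(7, 7); no other remaining equation mentions y1.
Bind q := app(node(y, a, y), b); no other remaining equation mentions q.
Decompose node/3: node(a, node(b, b, a), 7) ≐ u,  y ≐ 7,  node(a, 7, a) ≐ w.
Bind u := node(a, node(b, b, a), 7); no other remaining equation mentions u.
Bind y := 7; no other remaining equation mentions y. Substituting into the earlier binding gives q := app(node(7, a, 7), b).
Bind w := node(a, 7, a).
MGU = { x1 -> b, z -> b, x2 -> 7, y1 -> app(7, 7), q -> app(node(7, a, 7), b), u -> node(a, node(b, b, a), 7), y -> 7, w -> node(a, 7, a) }, so u -> node(a, node(b, b, a), 7).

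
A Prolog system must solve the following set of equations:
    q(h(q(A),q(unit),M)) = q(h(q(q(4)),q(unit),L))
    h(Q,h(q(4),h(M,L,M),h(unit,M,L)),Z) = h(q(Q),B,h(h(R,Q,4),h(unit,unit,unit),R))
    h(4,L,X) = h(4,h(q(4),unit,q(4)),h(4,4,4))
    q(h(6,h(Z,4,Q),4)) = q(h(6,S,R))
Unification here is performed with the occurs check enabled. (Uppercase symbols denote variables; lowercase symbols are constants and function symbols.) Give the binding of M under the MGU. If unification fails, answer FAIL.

FAIL

Decompose q/1: h(q(A),q(unit),M) = h(q(q(4)),q(unit),L).
Decompose h/3: q(A) = q(q(4)),  q(unit) = q(unit),  M = L.
Decompose q/1: A = q(4).
Bind A := q(4); no other remaining equation mentions A.
Delete trivial equation q(unit) = q(unit).
Bind M := L; substituting into the one remaining equation that mentions M gives: h(Q,h(q(4),h(L,L,L),h(unit,L,L)),Z) = h(q(Q),B,h(h(R,Q,4),h(unit,unit,unit),R)).
Decompose h/3: Q = q(Q),  h(q(4),h(L,L,L),h(unit,L,L)) = B,  Z = h(h(R,Q,4),h(unit,unit,unit),R).
Occurs check fails: Q occurs in q(Q); the equation Q = q(Q) has no finite solution.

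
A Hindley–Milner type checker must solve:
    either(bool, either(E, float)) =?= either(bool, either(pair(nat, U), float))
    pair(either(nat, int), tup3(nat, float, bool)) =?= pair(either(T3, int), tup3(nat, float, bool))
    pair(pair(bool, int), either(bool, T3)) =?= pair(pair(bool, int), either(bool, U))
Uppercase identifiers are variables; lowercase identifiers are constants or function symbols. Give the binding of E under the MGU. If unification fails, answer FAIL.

Decompose either/2: bool =?= bool,  either(E, float) =?= either(pair(nat, U), float).
Delete trivial equation bool =?= bool.
Decompose either/2: E =?= pair(nat, U),  float =?= float.
Bind E := pair(nat, U); no other remaining equation mentions E.
Delete trivial equation float =?= float.
Decompose pair/2: either(nat, int) =?= either(T3, int),  tup3(nat, float, bool) =?= tup3(nat, float, bool).
Decompose either/2: nat =?= T3,  int =?= int.
Bind T3 := nat; substituting into the one remaining equation that mentions T3 gives: pair(pair(bool, int), either(bool, nat)) =?= pair(pair(bool, int), either(bool, U)).
Delete trivial equation int =?= int.
Delete trivial equation tup3(nat, float, bool) =?= tup3(nat, float, bool).
Decompose pair/2: pair(bool, int) =?= pair(bool, int),  either(bool, nat) =?= either(bool, U).
Delete trivial equation pair(bool, int) =?= pair(bool, int).
Decompose either/2: bool =?= bool,  nat =?= U.
Delete trivial equation bool =?= bool.
Bind U := nat. Substituting into the earlier binding gives E := pair(nat, nat).
MGU = { E -> pair(nat, nat), T3 -> nat, U -> nat }, so E -> pair(nat, nat).

pair(nat, nat)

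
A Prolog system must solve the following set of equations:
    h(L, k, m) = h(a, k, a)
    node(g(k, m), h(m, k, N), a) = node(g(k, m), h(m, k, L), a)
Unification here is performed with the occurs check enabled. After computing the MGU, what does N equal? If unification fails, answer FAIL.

Decompose h/3: L = a,  k = k,  m = a.
Bind L := a; substituting into the one remaining equation that mentions L gives: node(g(k, m), h(m, k, N), a) = node(g(k, m), h(m, k, a), a).
Delete trivial equation k = k.
Clash: constants m and a differ; no unifier exists.

FAIL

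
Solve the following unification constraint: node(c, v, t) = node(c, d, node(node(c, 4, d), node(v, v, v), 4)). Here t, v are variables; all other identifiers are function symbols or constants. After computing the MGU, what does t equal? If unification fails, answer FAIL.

Decompose node/3: c = c,  v = d,  t = node(node(c, 4, d), node(v, v, v), 4).
Delete trivial equation c = c.
Bind v := d; substituting into the remaining equation gives: t = node(node(c, 4, d), node(d, d, d), 4).
Bind t := node(node(c, 4, d), node(d, d, d), 4).
MGU = { v ↦ d, t ↦ node(node(c, 4, d), node(d, d, d), 4) }, so t ↦ node(node(c, 4, d), node(d, d, d), 4).

node(node(c, 4, d), node(d, d, d), 4)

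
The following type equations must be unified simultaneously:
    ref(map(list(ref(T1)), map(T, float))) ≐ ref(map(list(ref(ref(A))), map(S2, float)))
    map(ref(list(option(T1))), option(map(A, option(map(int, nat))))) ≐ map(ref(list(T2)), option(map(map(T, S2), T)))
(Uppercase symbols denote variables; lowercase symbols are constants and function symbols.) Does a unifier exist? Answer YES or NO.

YES

Decompose ref/1: map(list(ref(T1)), map(T, float)) ≐ map(list(ref(ref(A))), map(S2, float)).
Decompose map/2: list(ref(T1)) ≐ list(ref(ref(A))),  map(T, float) ≐ map(S2, float).
Decompose list/1: ref(T1) ≐ ref(ref(A)).
Decompose ref/1: T1 ≐ ref(A).
Bind T1 := ref(A); substituting into the one remaining equation that mentions T1 gives: map(ref(list(option(ref(A)))), option(map(A, option(map(int, nat))))) ≐ map(ref(list(T2)), option(map(map(T, S2), T))).
Decompose map/2: T ≐ S2,  float ≐ float.
Bind T := S2; substituting into the one remaining equation that mentions T gives: map(ref(list(option(ref(A)))), option(map(A, option(map(int, nat))))) ≐ map(ref(list(T2)), option(map(map(S2, S2), S2))).
Delete trivial equation float ≐ float.
Decompose map/2: ref(list(option(ref(A)))) ≐ ref(list(T2)),  option(map(A, option(map(int, nat)))) ≐ option(map(map(S2, S2), S2)).
Decompose ref/1: list(option(ref(A))) ≐ list(T2).
Decompose list/1: option(ref(A)) ≐ T2.
Bind T2 := option(ref(A)); no other remaining equation mentions T2.
Decompose option/1: map(A, option(map(int, nat))) ≐ map(map(S2, S2), S2).
Decompose map/2: A ≐ map(S2, S2),  option(map(int, nat)) ≐ S2.
Bind A := map(S2, S2); no other remaining equation mentions A. Substituting into the earlier bindings gives T1 := ref(map(S2, S2)), T2 := option(ref(map(S2, S2))).
Bind S2 := option(map(int, nat)). Substituting into the earlier bindings gives T1 := ref(map(option(map(int, nat)), option(map(int, nat)))), T := option(map(int, nat)), T2 := option(ref(map(option(map(int, nat)), option(map(int, nat))))), A := map(option(map(int, nat)), option(map(int, nat))).
No equations remain and no clash or occurs-check failure arose, so a unifier exists.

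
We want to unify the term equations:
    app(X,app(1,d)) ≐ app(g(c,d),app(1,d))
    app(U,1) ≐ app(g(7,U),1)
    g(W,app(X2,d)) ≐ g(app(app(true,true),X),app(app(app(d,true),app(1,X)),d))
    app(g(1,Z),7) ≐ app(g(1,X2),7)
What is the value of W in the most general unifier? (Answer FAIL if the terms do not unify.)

FAIL

Decompose app/2: X ≐ g(c,d),  app(1,d) ≐ app(1,d).
Bind X := g(c,d); substituting into the one remaining equation that mentions X gives: g(W,app(X2,d)) ≐ g(app(app(true,true),g(c,d)),app(app(app(d,true),app(1,g(c,d))),d)).
Delete trivial equation app(1,d) ≐ app(1,d).
Decompose app/2: U ≐ g(7,U),  1 ≐ 1.
Occurs check fails: U occurs in g(7,U); the equation U ≐ g(7,U) has no finite solution.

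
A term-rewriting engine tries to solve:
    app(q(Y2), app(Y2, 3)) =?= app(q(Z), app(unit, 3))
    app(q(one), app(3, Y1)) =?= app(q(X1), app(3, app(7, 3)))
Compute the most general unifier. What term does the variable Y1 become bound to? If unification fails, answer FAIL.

app(7, 3)

Decompose app/2: q(Y2) =?= q(Z),  app(Y2, 3) =?= app(unit, 3).
Decompose q/1: Y2 =?= Z.
Bind Y2 := Z; substituting into the one remaining equation that mentions Y2 gives: app(Z, 3) =?= app(unit, 3).
Decompose app/2: Z =?= unit,  3 =?= 3.
Bind Z := unit; no other remaining equation mentions Z. Substituting into the earlier binding gives Y2 := unit.
Delete trivial equation 3 =?= 3.
Decompose app/2: q(one) =?= q(X1),  app(3, Y1) =?= app(3, app(7, 3)).
Decompose q/1: one =?= X1.
Bind X1 := one; no other remaining equation mentions X1.
Decompose app/2: 3 =?= 3,  Y1 =?= app(7, 3).
Delete trivial equation 3 =?= 3.
Bind Y1 := app(7, 3).
MGU = { Y2 -> unit, Z -> unit, X1 -> one, Y1 -> app(7, 3) }, so Y1 -> app(7, 3).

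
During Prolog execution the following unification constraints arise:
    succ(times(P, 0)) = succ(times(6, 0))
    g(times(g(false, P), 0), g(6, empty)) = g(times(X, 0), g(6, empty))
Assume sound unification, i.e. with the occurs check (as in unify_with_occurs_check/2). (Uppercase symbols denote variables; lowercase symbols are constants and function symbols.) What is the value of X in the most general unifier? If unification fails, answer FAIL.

Decompose succ/1: times(P, 0) = times(6, 0).
Decompose times/2: P = 6,  0 = 0.
Bind P := 6; substituting into the one remaining equation that mentions P gives: g(times(g(false, 6), 0), g(6, empty)) = g(times(X, 0), g(6, empty)).
Delete trivial equation 0 = 0.
Decompose g/2: times(g(false, 6), 0) = times(X, 0),  g(6, empty) = g(6, empty).
Decompose times/2: g(false, 6) = X,  0 = 0.
Bind X := g(false, 6); no other remaining equation mentions X.
Delete trivial equation 0 = 0.
Delete trivial equation g(6, empty) = g(6, empty).
MGU = { P ↦ 6, X ↦ g(false, 6) }, so X ↦ g(false, 6).

g(false, 6)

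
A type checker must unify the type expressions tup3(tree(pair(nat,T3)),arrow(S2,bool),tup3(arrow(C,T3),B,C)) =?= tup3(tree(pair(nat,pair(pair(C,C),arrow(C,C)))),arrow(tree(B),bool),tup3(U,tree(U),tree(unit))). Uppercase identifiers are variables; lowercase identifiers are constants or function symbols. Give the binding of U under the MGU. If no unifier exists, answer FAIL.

Decompose tup3/3: tree(pair(nat,T3)) =?= tree(pair(nat,pair(pair(C,C),arrow(C,C)))),  arrow(S2,bool) =?= arrow(tree(B),bool),  tup3(arrow(C,T3),B,C) =?= tup3(U,tree(U),tree(unit)).
Decompose tree/1: pair(nat,T3) =?= pair(nat,pair(pair(C,C),arrow(C,C))).
Decompose pair/2: nat =?= nat,  T3 =?= pair(pair(C,C),arrow(C,C)).
Delete trivial equation nat =?= nat.
Bind T3 := pair(pair(C,C),arrow(C,C)); substituting into the one remaining equation that mentions T3 gives: tup3(arrow(C,pair(pair(C,C),arrow(C,C))),B,C) =?= tup3(U,tree(U),tree(unit)).
Decompose arrow/2: S2 =?= tree(B),  bool =?= bool.
Bind S2 := tree(B); no other remaining equation mentions S2.
Delete trivial equation bool =?= bool.
Decompose tup3/3: arrow(C,pair(pair(C,C),arrow(C,C))) =?= U,  B =?= tree(U),  C =?= tree(unit).
Bind U := arrow(C,pair(pair(C,C),arrow(C,C))); substituting into the one remaining equation that mentions U gives: B =?= tree(arrow(C,pair(pair(C,C),arrow(C,C)))).
Bind B := tree(arrow(C,pair(pair(C,C),arrow(C,C)))); no other remaining equation mentions B. Substituting into the earlier binding gives S2 := tree(tree(arrow(C,pair(pair(C,C),arrow(C,C))))).
Bind C := tree(unit). Substituting into the earlier bindings gives T3 := pair(pair(tree(unit),tree(unit)),arrow(tree(unit),tree(unit))), S2 := tree(tree(arrow(tree(unit),pair(pair(tree(unit),tree(unit)),arrow(tree(unit),tree(unit)))))), U := arrow(tree(unit),pair(pair(tree(unit),tree(unit)),arrow(tree(unit),tree(unit)))), B := tree(arrow(tree(unit),pair(pair(tree(unit),tree(unit)),arrow(tree(unit),tree(unit))))).
MGU = { T3 := pair(pair(tree(unit),tree(unit)),arrow(tree(unit),tree(unit))), S2 := tree(tree(arrow(tree(unit),pair(pair(tree(unit),tree(unit)),arrow(tree(unit),tree(unit)))))), U := arrow(tree(unit),pair(pair(tree(unit),tree(unit)),arrow(tree(unit),tree(unit)))), B := tree(arrow(tree(unit),pair(pair(tree(unit),tree(unit)),arrow(tree(unit),tree(unit))))), C := tree(unit) }, so U := arrow(tree(unit),pair(pair(tree(unit),tree(unit)),arrow(tree(unit),tree(unit)))).

arrow(tree(unit),pair(pair(tree(unit),tree(unit)),arrow(tree(unit),tree(unit))))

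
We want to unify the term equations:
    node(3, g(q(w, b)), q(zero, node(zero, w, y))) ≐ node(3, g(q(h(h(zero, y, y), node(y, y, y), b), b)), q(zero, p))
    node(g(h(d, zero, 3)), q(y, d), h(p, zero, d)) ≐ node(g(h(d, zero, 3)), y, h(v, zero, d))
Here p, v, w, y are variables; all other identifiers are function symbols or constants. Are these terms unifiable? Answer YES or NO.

Decompose node/3: 3 ≐ 3,  g(q(w, b)) ≐ g(q(h(h(zero, y, y), node(y, y, y), b), b)),  q(zero, node(zero, w, y)) ≐ q(zero, p).
Delete trivial equation 3 ≐ 3.
Decompose g/1: q(w, b) ≐ q(h(h(zero, y, y), node(y, y, y), b), b).
Decompose q/2: w ≐ h(h(zero, y, y), node(y, y, y), b),  b ≐ b.
Bind w := h(h(zero, y, y), node(y, y, y), b); substituting into the one remaining equation that mentions w gives: q(zero, node(zero, h(h(zero, y, y), node(y, y, y), b), y)) ≐ q(zero, p).
Delete trivial equation b ≐ b.
Decompose q/2: zero ≐ zero,  node(zero, h(h(zero, y, y), node(y, y, y), b), y) ≐ p.
Delete trivial equation zero ≐ zero.
Bind p := node(zero, h(h(zero, y, y), node(y, y, y), b), y); substituting into the remaining equation gives: node(g(h(d, zero, 3)), q(y, d), h(node(zero, h(h(zero, y, y), node(y, y, y), b), y), zero, d)) ≐ node(g(h(d, zero, 3)), y, h(v, zero, d)).
Decompose node/3: g(h(d, zero, 3)) ≐ g(h(d, zero, 3)),  q(y, d) ≐ y,  h(node(zero, h(h(zero, y, y), node(y, y, y), b), y), zero, d) ≐ h(v, zero, d).
Delete trivial equation g(h(d, zero, 3)) ≐ g(h(d, zero, 3)).
Occurs check fails: y occurs in q(y, d); the equation y ≐ q(y, d) has no finite solution.

NO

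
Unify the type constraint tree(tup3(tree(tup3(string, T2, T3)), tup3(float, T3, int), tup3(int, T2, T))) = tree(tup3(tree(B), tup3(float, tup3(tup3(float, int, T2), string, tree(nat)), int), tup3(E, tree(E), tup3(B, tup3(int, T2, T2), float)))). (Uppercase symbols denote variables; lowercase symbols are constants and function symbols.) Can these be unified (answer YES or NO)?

Decompose tree/1: tup3(tree(tup3(string, T2, T3)), tup3(float, T3, int), tup3(int, T2, T)) = tup3(tree(B), tup3(float, tup3(tup3(float, int, T2), string, tree(nat)), int), tup3(E, tree(E), tup3(B, tup3(int, T2, T2), float))).
Decompose tup3/3: tree(tup3(string, T2, T3)) = tree(B),  tup3(float, T3, int) = tup3(float, tup3(tup3(float, int, T2), string, tree(nat)), int),  tup3(int, T2, T) = tup3(E, tree(E), tup3(B, tup3(int, T2, T2), float)).
Decompose tree/1: tup3(string, T2, T3) = B.
Bind B := tup3(string, T2, T3); substituting into the one remaining equation that mentions B gives: tup3(int, T2, T) = tup3(E, tree(E), tup3(tup3(string, T2, T3), tup3(int, T2, T2), float)).
Decompose tup3/3: float = float,  T3 = tup3(tup3(float, int, T2), string, tree(nat)),  int = int.
Delete trivial equation float = float.
Bind T3 := tup3(tup3(float, int, T2), string, tree(nat)); substituting into the one remaining equation that mentions T3 gives: tup3(int, T2, T) = tup3(E, tree(E), tup3(tup3(string, T2, tup3(tup3(float, int, T2), string, tree(nat))), tup3(int, T2, T2), float)). Substituting into the earlier binding gives B := tup3(string, T2, tup3(tup3(float, int, T2), string, tree(nat))).
Delete trivial equation int = int.
Decompose tup3/3: int = E,  T2 = tree(E),  T = tup3(tup3(string, T2, tup3(tup3(float, int, T2), string, tree(nat))), tup3(int, T2, T2), float).
Bind E := int; substituting into the one remaining equation that mentions E gives: T2 = tree(int).
Bind T2 := tree(int); substituting into the remaining equation gives: T = tup3(tup3(string, tree(int), tup3(tup3(float, int, tree(int)), string, tree(nat))), tup3(int, tree(int), tree(int)), float). Substituting into the earlier bindings gives B := tup3(string, tree(int), tup3(tup3(float, int, tree(int)), string, tree(nat))), T3 := tup3(tup3(float, int, tree(int)), string, tree(nat)).
Bind T := tup3(tup3(string, tree(int), tup3(tup3(float, int, tree(int)), string, tree(nat))), tup3(int, tree(int), tree(int)), float).
No equations remain and no clash or occurs-check failure arose, so a unifier exists.

YES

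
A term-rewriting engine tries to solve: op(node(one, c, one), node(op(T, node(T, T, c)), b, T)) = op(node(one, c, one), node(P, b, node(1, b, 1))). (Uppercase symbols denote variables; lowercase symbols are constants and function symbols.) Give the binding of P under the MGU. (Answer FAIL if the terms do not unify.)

op(node(1, b, 1), node(node(1, b, 1), node(1, b, 1), c))

Decompose op/2: node(one, c, one) = node(one, c, one),  node(op(T, node(T, T, c)), b, T) = node(P, b, node(1, b, 1)).
Delete trivial equation node(one, c, one) = node(one, c, one).
Decompose node/3: op(T, node(T, T, c)) = P,  b = b,  T = node(1, b, 1).
Bind P := op(T, node(T, T, c)); no other remaining equation mentions P.
Delete trivial equation b = b.
Bind T := node(1, b, 1). Substituting into the earlier binding gives P := op(node(1, b, 1), node(node(1, b, 1), node(1, b, 1), c)).
MGU = { P ↦ op(node(1, b, 1), node(node(1, b, 1), node(1, b, 1), c)), T ↦ node(1, b, 1) }, so P ↦ op(node(1, b, 1), node(node(1, b, 1), node(1, b, 1), c)).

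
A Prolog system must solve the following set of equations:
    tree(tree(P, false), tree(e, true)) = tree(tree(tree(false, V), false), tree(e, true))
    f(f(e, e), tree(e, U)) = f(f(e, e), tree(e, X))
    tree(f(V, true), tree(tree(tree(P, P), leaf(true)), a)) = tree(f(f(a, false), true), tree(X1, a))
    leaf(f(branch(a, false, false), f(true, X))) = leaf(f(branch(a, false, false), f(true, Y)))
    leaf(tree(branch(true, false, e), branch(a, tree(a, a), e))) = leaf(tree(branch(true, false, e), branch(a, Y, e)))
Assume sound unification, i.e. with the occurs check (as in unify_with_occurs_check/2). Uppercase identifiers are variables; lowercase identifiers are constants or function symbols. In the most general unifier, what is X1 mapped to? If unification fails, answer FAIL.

Decompose tree/2: tree(P, false) = tree(tree(false, V), false),  tree(e, true) = tree(e, true).
Decompose tree/2: P = tree(false, V),  false = false.
Bind P := tree(false, V); substituting into the one remaining equation that mentions P gives: tree(f(V, true), tree(tree(tree(tree(false, V), tree(false, V)), leaf(true)), a)) = tree(f(f(a, false), true), tree(X1, a)).
Delete trivial equation false = false.
Delete trivial equation tree(e, true) = tree(e, true).
Decompose f/2: f(e, e) = f(e, e),  tree(e, U) = tree(e, X).
Delete trivial equation f(e, e) = f(e, e).
Decompose tree/2: e = e,  U = X.
Delete trivial equation e = e.
Bind U := X; no other remaining equation mentions U.
Decompose tree/2: f(V, true) = f(f(a, false), true),  tree(tree(tree(tree(false, V), tree(false, V)), leaf(true)), a) = tree(X1, a).
Decompose f/2: V = f(a, false),  true = true.
Bind V := f(a, false); substituting into the one remaining equation that mentions V gives: tree(tree(tree(tree(false, f(a, false)), tree(false, f(a, false))), leaf(true)), a) = tree(X1, a). Substituting into the earlier binding gives P := tree(false, f(a, false)).
Delete trivial equation true = true.
Decompose tree/2: tree(tree(tree(false, f(a, false)), tree(false, f(a, false))), leaf(true)) = X1,  a = a.
Bind X1 := tree(tree(tree(false, f(a, false)), tree(false, f(a, false))), leaf(true)); no other remaining equation mentions X1.
Delete trivial equation a = a.
Decompose leaf/1: f(branch(a, false, false), f(true, X)) = f(branch(a, false, false), f(true, Y)).
Decompose f/2: branch(a, false, false) = branch(a, false, false),  f(true, X) = f(true, Y).
Delete trivial equation branch(a, false, false) = branch(a, false, false).
Decompose f/2: true = true,  X = Y.
Delete trivial equation true = true.
Bind X := Y; no other remaining equation mentions X. Substituting into the earlier binding gives U := Y.
Decompose leaf/1: tree(branch(true, false, e), branch(a, tree(a, a), e)) = tree(branch(true, false, e), branch(a, Y, e)).
Decompose tree/2: branch(true, false, e) = branch(true, false, e),  branch(a, tree(a, a), e) = branch(a, Y, e).
Delete trivial equation branch(true, false, e) = branch(true, false, e).
Decompose branch/3: a = a,  tree(a, a) = Y,  e = e.
Delete trivial equation a = a.
Bind Y := tree(a, a); no other remaining equation mentions Y. Substituting into the earlier bindings gives U := tree(a, a), X := tree(a, a).
Delete trivial equation e = e.
MGU = { P -> tree(false, f(a, false)), U -> tree(a, a), V -> f(a, false), X1 -> tree(tree(tree(false, f(a, false)), tree(false, f(a, false))), leaf(true)), X -> tree(a, a), Y -> tree(a, a) }, so X1 -> tree(tree(tree(false, f(a, false)), tree(false, f(a, false))), leaf(true)).

tree(tree(tree(false, f(a, false)), tree(false, f(a, false))), leaf(true))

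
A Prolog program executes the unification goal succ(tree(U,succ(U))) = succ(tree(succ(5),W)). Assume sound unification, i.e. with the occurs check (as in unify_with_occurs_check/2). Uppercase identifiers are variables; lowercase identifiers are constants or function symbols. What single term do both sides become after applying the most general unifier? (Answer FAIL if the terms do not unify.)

succ(tree(succ(5),succ(succ(5))))

Decompose succ/1: tree(U,succ(U)) = tree(succ(5),W).
Decompose tree/2: U = succ(5),  succ(U) = W.
Bind U := succ(5); substituting into the remaining equation gives: succ(succ(5)) = W.
Bind W := succ(succ(5)).
Applying the MGU to either side gives succ(tree(succ(5),succ(succ(5)))).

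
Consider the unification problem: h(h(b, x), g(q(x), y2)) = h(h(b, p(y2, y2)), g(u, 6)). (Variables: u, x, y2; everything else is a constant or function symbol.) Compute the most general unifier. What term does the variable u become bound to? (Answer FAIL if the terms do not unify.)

q(p(6, 6))

Decompose h/2: h(b, x) = h(b, p(y2, y2)),  g(q(x), y2) = g(u, 6).
Decompose h/2: b = b,  x = p(y2, y2).
Delete trivial equation b = b.
Bind x := p(y2, y2); substituting into the remaining equation gives: g(q(p(y2, y2)), y2) = g(u, 6).
Decompose g/2: q(p(y2, y2)) = u,  y2 = 6.
Bind u := q(p(y2, y2)); no other remaining equation mentions u.
Bind y2 := 6. Substituting into the earlier bindings gives x := p(6, 6), u := q(p(6, 6)).
MGU = { x ↦ p(6, 6), u ↦ q(p(6, 6)), y2 ↦ 6 }, so u ↦ q(p(6, 6)).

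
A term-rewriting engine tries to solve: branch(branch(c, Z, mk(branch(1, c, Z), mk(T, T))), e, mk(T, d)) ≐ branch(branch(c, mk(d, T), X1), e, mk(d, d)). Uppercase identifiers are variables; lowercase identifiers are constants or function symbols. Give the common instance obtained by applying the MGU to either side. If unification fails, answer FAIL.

branch(branch(c, mk(d, d), mk(branch(1, c, mk(d, d)), mk(d, d))), e, mk(d, d))

Decompose branch/3: branch(c, Z, mk(branch(1, c, Z), mk(T, T))) ≐ branch(c, mk(d, T), X1),  e ≐ e,  mk(T, d) ≐ mk(d, d).
Decompose branch/3: c ≐ c,  Z ≐ mk(d, T),  mk(branch(1, c, Z), mk(T, T)) ≐ X1.
Delete trivial equation c ≐ c.
Bind Z := mk(d, T); substituting into the one remaining equation that mentions Z gives: mk(branch(1, c, mk(d, T)), mk(T, T)) ≐ X1.
Bind X1 := mk(branch(1, c, mk(d, T)), mk(T, T)); no other remaining equation mentions X1.
Delete trivial equation e ≐ e.
Decompose mk/2: T ≐ d,  d ≐ d.
Bind T := d; no other remaining equation mentions T. Substituting into the earlier bindings gives Z := mk(d, d), X1 := mk(branch(1, c, mk(d, d)), mk(d, d)).
Delete trivial equation d ≐ d.
Applying the MGU to either side gives branch(branch(c, mk(d, d), mk(branch(1, c, mk(d, d)), mk(d, d))), e, mk(d, d)).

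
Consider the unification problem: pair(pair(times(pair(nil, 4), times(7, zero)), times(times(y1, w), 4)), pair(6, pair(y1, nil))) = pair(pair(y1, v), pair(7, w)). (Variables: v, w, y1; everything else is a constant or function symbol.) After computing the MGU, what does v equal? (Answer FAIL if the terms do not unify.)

Decompose pair/2: pair(times(pair(nil, 4), times(7, zero)), times(times(y1, w), 4)) = pair(y1, v),  pair(6, pair(y1, nil)) = pair(7, w).
Decompose pair/2: times(pair(nil, 4), times(7, zero)) = y1,  times(times(y1, w), 4) = v.
Bind y1 := times(pair(nil, 4), times(7, zero)); substituting into the remaining equations gives: times(times(times(pair(nil, 4), times(7, zero)), w), 4) = v,  pair(6, pair(times(pair(nil, 4), times(7, zero)), nil)) = pair(7, w).
Bind v := times(times(times(pair(nil, 4), times(7, zero)), w), 4); no other remaining equation mentions v.
Decompose pair/2: 6 = 7,  pair(times(pair(nil, 4), times(7, zero)), nil) = w.
Clash: constants 6 and 7 differ; no unifier exists.

FAIL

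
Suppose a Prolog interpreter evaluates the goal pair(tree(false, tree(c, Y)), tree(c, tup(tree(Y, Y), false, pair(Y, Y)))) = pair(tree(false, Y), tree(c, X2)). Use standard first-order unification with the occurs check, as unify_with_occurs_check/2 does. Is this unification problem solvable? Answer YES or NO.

NO

Decompose pair/2: tree(false, tree(c, Y)) = tree(false, Y),  tree(c, tup(tree(Y, Y), false, pair(Y, Y))) = tree(c, X2).
Decompose tree/2: false = false,  tree(c, Y) = Y.
Delete trivial equation false = false.
Occurs check fails: Y occurs in tree(c, Y); the equation Y = tree(c, Y) has no finite solution.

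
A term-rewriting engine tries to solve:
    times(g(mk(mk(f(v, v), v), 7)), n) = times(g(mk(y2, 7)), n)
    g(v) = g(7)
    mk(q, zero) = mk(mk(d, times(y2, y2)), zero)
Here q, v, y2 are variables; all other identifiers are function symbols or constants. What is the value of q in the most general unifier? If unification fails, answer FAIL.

mk(d, times(mk(f(7, 7), 7), mk(f(7, 7), 7)))

Decompose times/2: g(mk(mk(f(v, v), v), 7)) = g(mk(y2, 7)),  n = n.
Decompose g/1: mk(mk(f(v, v), v), 7) = mk(y2, 7).
Decompose mk/2: mk(f(v, v), v) = y2,  7 = 7.
Bind y2 := mk(f(v, v), v); substituting into the one remaining equation that mentions y2 gives: mk(q, zero) = mk(mk(d, times(mk(f(v, v), v), mk(f(v, v), v))), zero).
Delete trivial equation 7 = 7.
Delete trivial equation n = n.
Decompose g/1: v = 7.
Bind v := 7; substituting into the remaining equation gives: mk(q, zero) = mk(mk(d, times(mk(f(7, 7), 7), mk(f(7, 7), 7))), zero). Substituting into the earlier binding gives y2 := mk(f(7, 7), 7).
Decompose mk/2: q = mk(d, times(mk(f(7, 7), 7), mk(f(7, 7), 7))),  zero = zero.
Bind q := mk(d, times(mk(f(7, 7), 7), mk(f(7, 7), 7))); no other remaining equation mentions q.
Delete trivial equation zero = zero.
MGU = { y2 := mk(f(7, 7), 7), v := 7, q := mk(d, times(mk(f(7, 7), 7), mk(f(7, 7), 7))) }, so q := mk(d, times(mk(f(7, 7), 7), mk(f(7, 7), 7))).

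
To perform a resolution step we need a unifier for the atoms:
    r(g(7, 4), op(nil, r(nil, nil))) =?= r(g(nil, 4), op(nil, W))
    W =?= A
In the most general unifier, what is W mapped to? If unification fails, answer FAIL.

Decompose r/2: g(7, 4) =?= g(nil, 4),  op(nil, r(nil, nil)) =?= op(nil, W).
Decompose g/2: 7 =?= nil,  4 =?= 4.
Clash: constants 7 and nil differ; no unifier exists.

FAIL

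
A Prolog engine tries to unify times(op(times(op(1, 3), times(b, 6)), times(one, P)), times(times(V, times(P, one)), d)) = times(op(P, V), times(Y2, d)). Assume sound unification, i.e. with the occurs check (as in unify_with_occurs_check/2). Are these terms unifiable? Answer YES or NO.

YES

Decompose times/2: op(times(op(1, 3), times(b, 6)), times(one, P)) = op(P, V),  times(times(V, times(P, one)), d) = times(Y2, d).
Decompose op/2: times(op(1, 3), times(b, 6)) = P,  times(one, P) = V.
Bind P := times(op(1, 3), times(b, 6)); substituting into the remaining equations gives: times(one, times(op(1, 3), times(b, 6))) = V,  times(times(V, times(times(op(1, 3), times(b, 6)), one)), d) = times(Y2, d).
Bind V := times(one, times(op(1, 3), times(b, 6))); substituting into the remaining equation gives: times(times(times(one, times(op(1, 3), times(b, 6))), times(times(op(1, 3), times(b, 6)), one)), d) = times(Y2, d).
Decompose times/2: times(times(one, times(op(1, 3), times(b, 6))), times(times(op(1, 3), times(b, 6)), one)) = Y2,  d = d.
Bind Y2 := times(times(one, times(op(1, 3), times(b, 6))), times(times(op(1, 3), times(b, 6)), one)); no other remaining equation mentions Y2.
Delete trivial equation d = d.
No equations remain and no clash or occurs-check failure arose, so a unifier exists.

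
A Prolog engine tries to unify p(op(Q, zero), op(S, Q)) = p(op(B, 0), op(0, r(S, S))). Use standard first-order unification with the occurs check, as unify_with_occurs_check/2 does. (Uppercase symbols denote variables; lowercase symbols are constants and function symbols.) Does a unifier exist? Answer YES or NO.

NO

Decompose p/2: op(Q, zero) = op(B, 0),  op(S, Q) = op(0, r(S, S)).
Decompose op/2: Q = B,  zero = 0.
Bind Q := B; substituting into the one remaining equation that mentions Q gives: op(S, B) = op(0, r(S, S)).
Clash: constants zero and 0 differ; no unifier exists.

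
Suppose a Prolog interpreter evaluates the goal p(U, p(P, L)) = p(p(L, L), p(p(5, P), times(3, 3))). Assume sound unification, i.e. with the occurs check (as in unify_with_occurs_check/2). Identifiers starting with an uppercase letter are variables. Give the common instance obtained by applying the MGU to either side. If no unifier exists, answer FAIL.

FAIL

Decompose p/2: U = p(L, L),  p(P, L) = p(p(5, P), times(3, 3)).
Bind U := p(L, L); no other remaining equation mentions U.
Decompose p/2: P = p(5, P),  L = times(3, 3).
Occurs check fails: P occurs in p(5, P); the equation P = p(5, P) has no finite solution.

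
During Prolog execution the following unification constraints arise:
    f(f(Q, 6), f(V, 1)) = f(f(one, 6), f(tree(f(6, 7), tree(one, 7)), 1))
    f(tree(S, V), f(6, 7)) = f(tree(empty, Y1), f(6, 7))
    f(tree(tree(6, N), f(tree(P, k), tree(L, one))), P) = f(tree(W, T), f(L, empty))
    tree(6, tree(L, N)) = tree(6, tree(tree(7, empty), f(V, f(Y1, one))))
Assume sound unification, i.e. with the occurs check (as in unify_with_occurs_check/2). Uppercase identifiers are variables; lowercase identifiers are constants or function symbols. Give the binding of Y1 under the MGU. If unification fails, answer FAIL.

Decompose f/2: f(Q, 6) = f(one, 6),  f(V, 1) = f(tree(f(6, 7), tree(one, 7)), 1).
Decompose f/2: Q = one,  6 = 6.
Bind Q := one; no other remaining equation mentions Q.
Delete trivial equation 6 = 6.
Decompose f/2: V = tree(f(6, 7), tree(one, 7)),  1 = 1.
Bind V := tree(f(6, 7), tree(one, 7)); substituting into the 2 remaining equations that mention V gives: f(tree(S, tree(f(6, 7), tree(one, 7))), f(6, 7)) = f(tree(empty, Y1), f(6, 7)),  tree(6, tree(L, N)) = tree(6, tree(tree(7, empty), f(tree(f(6, 7), tree(one, 7)), f(Y1, one)))).
Delete trivial equation 1 = 1.
Decompose f/2: tree(S, tree(f(6, 7), tree(one, 7))) = tree(empty, Y1),  f(6, 7) = f(6, 7).
Decompose tree/2: S = empty,  tree(f(6, 7), tree(one, 7)) = Y1.
Bind S := empty; no other remaining equation mentions S.
Bind Y1 := tree(f(6, 7), tree(one, 7)); substituting into the one remaining equation that mentions Y1 gives: tree(6, tree(L, N)) = tree(6, tree(tree(7, empty), f(tree(f(6, 7), tree(one, 7)), f(tree(f(6, 7), tree(one, 7)), one)))).
Delete trivial equation f(6, 7) = f(6, 7).
Decompose f/2: tree(tree(6, N), f(tree(P, k), tree(L, one))) = tree(W, T),  P = f(L, empty).
Decompose tree/2: tree(6, N) = W,  f(tree(P, k), tree(L, one)) = T.
Bind W := tree(6, N); no other remaining equation mentions W.
Bind T := f(tree(P, k), tree(L, one)); no other remaining equation mentions T.
Bind P := f(L, empty); no other remaining equation mentions P. Substituting into the earlier binding gives T := f(tree(f(L, empty), k), tree(L, one)).
Decompose tree/2: 6 = 6,  tree(L, N) = tree(tree(7, empty), f(tree(f(6, 7), tree(one, 7)), f(tree(f(6, 7), tree(one, 7)), one))).
Delete trivial equation 6 = 6.
Decompose tree/2: L = tree(7, empty),  N = f(tree(f(6, 7), tree(one, 7)), f(tree(f(6, 7), tree(one, 7)), one)).
Bind L := tree(7, empty); no other remaining equation mentions L. Substituting into the earlier bindings gives T := f(tree(f(tree(7, empty), empty), k), tree(tree(7, empty), one)), P := f(tree(7, empty), empty).
Bind N := f(tree(f(6, 7), tree(one, 7)), f(tree(f(6, 7), tree(one, 7)), one)). Substituting into the earlier binding gives W := tree(6, f(tree(f(6, 7), tree(one, 7)), f(tree(f(6, 7), tree(one, 7)), one))).
MGU = { Q -> one, V -> tree(f(6, 7), tree(one, 7)), S -> empty, Y1 -> tree(f(6, 7), tree(one, 7)), W -> tree(6, f(tree(f(6, 7), tree(one, 7)), f(tree(f(6, 7), tree(one, 7)), one))), T -> f(tree(f(tree(7, empty), empty), k), tree(tree(7, empty), one)), P -> f(tree(7, empty), empty), L -> tree(7, empty), N -> f(tree(f(6, 7), tree(one, 7)), f(tree(f(6, 7), tree(one, 7)), one)) }, so Y1 -> tree(f(6, 7), tree(one, 7)).

tree(f(6, 7), tree(one, 7))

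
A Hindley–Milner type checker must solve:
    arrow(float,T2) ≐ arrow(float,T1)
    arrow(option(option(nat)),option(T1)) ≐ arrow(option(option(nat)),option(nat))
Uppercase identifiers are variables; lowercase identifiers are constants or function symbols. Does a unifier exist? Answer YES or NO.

YES

Decompose arrow/2: float ≐ float,  T2 ≐ T1.
Delete trivial equation float ≐ float.
Bind T2 := T1; no other remaining equation mentions T2.
Decompose arrow/2: option(option(nat)) ≐ option(option(nat)),  option(T1) ≐ option(nat).
Delete trivial equation option(option(nat)) ≐ option(option(nat)).
Decompose option/1: T1 ≐ nat.
Bind T1 := nat. Substituting into the earlier binding gives T2 := nat.
No equations remain and no clash or occurs-check failure arose, so a unifier exists.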